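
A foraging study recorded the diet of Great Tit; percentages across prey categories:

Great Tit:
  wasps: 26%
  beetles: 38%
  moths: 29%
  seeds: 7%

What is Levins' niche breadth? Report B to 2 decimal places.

Convert percentages to proportions (divide by 100).
Σpᵢ² = 0.26² + 0.38² + 0.29² + 0.07² = 0.0676 + 0.1444 + 0.0841 + 0.0049 = 0.3010
B = 1 / 0.3010 = 3.3223

3.32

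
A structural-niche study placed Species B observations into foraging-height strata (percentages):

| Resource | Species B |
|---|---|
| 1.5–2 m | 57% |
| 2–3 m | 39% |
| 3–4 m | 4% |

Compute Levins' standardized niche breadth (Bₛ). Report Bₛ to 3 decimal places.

Convert percentages to proportions (divide by 100).
Σpᵢ² = 0.57² + 0.39² + 0.04² = 0.3249 + 0.1521 + 0.0016 = 0.4786
B = 1 / 0.4786 = 2.08943
Bₛ = (B − 1)/(n − 1) = (2.08943 − 1)/(3 − 1) = 1.08943/2 = 0.54472

0.545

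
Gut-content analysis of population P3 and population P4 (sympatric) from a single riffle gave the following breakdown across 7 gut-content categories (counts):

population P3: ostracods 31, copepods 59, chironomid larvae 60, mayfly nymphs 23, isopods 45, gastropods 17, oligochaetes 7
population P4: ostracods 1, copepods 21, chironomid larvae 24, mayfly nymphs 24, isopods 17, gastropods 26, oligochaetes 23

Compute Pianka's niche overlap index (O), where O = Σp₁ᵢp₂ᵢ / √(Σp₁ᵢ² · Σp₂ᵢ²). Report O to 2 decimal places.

Proportions for population P3 (n=242): 31/242=0.1281, 59/242=0.2438, 60/242=0.2479, 23/242=0.0950, 45/242=0.1860, 17/242=0.0702, 7/242=0.0289
Proportions for population P4 (n=136): 1/136=0.0074, 21/136=0.1544, 24/136=0.1765, 24/136=0.1765, 17/136=0.1250, 26/136=0.1912, 23/136=0.1691
Σ p₁ᵢp₂ᵢ = 0.000948 + 0.037643 + 0.043754 + 0.016768 + 0.023250 + 0.013422 + 0.004887 = 0.140672
Σp_1ᵢ² = 0.1281² + 0.2438² + 0.2479² + 0.0950² + 0.1860² + 0.0702² + 0.0289² = 0.016410 + 0.059438 + 0.061454 + 0.009025 + 0.034596 + 0.004928 + 0.000835 = 0.186686
Σp_2ᵢ² = 0.0074² + 0.1544² + 0.1765² + 0.1765² + 0.1250² + 0.1912² + 0.1691² = 0.000055 + 0.023839 + 0.031152 + 0.031152 + 0.015625 + 0.036557 + 0.028595 = 0.166975
O = 0.140672 / √(0.186686 × 0.166975) = 0.140672 / 0.1765556 = 0.7968

0.80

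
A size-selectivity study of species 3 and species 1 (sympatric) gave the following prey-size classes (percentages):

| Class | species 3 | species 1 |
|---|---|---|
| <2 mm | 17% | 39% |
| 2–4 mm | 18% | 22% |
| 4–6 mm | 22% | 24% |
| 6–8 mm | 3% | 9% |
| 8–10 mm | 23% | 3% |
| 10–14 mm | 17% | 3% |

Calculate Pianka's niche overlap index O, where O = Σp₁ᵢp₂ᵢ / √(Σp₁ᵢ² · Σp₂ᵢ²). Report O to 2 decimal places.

0.76

Convert percentages to proportions (divide by 100).
Σ p₁ᵢp₂ᵢ = 0.0663 + 0.0396 + 0.0528 + 0.0027 + 0.0069 + 0.0051 = 0.1734
Σp_1ᵢ² = 0.17² + 0.18² + 0.22² + 0.03² + 0.23² + 0.17² = 0.0289 + 0.0324 + 0.0484 + 0.0009 + 0.0529 + 0.0289 = 0.1924
Σp_2ᵢ² = 0.39² + 0.22² + 0.24² + 0.09² + 0.03² + 0.03² = 0.1521 + 0.0484 + 0.0576 + 0.0081 + 0.0009 + 0.0009 = 0.2680
O = 0.1734 / √(0.1924 × 0.2680) = 0.1734 / 0.22708 = 0.7636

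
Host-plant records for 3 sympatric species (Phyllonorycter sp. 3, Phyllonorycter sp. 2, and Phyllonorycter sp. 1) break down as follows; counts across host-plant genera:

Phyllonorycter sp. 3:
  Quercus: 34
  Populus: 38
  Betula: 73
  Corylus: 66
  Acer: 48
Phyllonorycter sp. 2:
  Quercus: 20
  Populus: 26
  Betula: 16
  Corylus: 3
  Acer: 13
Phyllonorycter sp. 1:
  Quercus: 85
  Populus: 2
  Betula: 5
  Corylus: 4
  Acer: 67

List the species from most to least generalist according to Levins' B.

Phyllonorycter sp. 3 > Phyllonorycter sp. 2 > Phyllonorycter sp. 1

Proportions for Phyllonorycter sp. 3 (n=259): 34/259=0.1313, 38/259=0.1467, 73/259=0.2819, 66/259=0.2548, 48/259=0.1853
Proportions for Phyllonorycter sp. 2 (n=78): 20/78=0.2564, 26/78=0.3333, 16/78=0.2051, 3/78=0.0385, 13/78=0.1667
Proportions for Phyllonorycter sp. 1 (n=163): 85/163=0.5215, 2/163=0.0123, 5/163=0.0307, 4/163=0.0245, 67/163=0.4110
Σp_3ᵢ² = 0.1313² + 0.1467² + 0.2819² + 0.2548² + 0.1853² = 0.017240 + 0.021521 + 0.079468 + 0.064923 + 0.034336 = 0.217488
B_3 = 1 / 0.217488 = 4.5980
Σp_2ᵢ² = 0.2564² + 0.3333² + 0.2051² + 0.0385² + 0.1667² = 0.065741 + 0.111089 + 0.042066 + 0.001482 + 0.027789 = 0.248167
B_2 = 1 / 0.248167 = 4.0295
Σp_1ᵢ² = 0.5215² + 0.0123² + 0.0307² + 0.0245² + 0.4110² = 0.271962 + 0.000151 + 0.000942 + 0.000600 + 0.168921 = 0.442576
B_1 = 1 / 0.442576 = 2.2595
Ranking by B (broadest → narrowest): Phyllonorycter sp. 3 (4.60) > Phyllonorycter sp. 2 (4.03) > Phyllonorycter sp. 1 (2.26)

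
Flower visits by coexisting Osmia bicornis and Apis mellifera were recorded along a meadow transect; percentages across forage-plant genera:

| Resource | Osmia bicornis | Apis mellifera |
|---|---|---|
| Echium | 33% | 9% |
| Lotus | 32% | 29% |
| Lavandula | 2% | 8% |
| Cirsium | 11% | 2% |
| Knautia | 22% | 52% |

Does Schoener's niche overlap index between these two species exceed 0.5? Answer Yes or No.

Yes

Convert percentages to proportions (divide by 100).
Σ|p₁ᵢ − p₂ᵢ| = 0.24 + 0.03 + 0.06 + 0.09 + 0.30 = 0.72
D = 1 − ½ × 0.72 = 1 − 0.360 = 0.6400
D = 0.6400 > 0.5 → Yes.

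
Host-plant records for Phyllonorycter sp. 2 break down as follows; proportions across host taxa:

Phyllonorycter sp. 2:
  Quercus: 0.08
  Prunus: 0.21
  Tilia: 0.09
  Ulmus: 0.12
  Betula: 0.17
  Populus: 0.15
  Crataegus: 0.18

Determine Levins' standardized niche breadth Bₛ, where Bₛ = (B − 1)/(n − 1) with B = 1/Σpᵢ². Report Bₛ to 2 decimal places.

0.90

Σpᵢ² = 0.08² + 0.21² + 0.09² + 0.12² + 0.17² + 0.15² + 0.18² = 0.0064 + 0.0441 + 0.0081 + 0.0144 + 0.0289 + 0.0225 + 0.0324 = 0.1568
B = 1 / 0.1568 = 6.3776
Bₛ = (B − 1)/(n − 1) = (6.3776 − 1)/(7 − 1) = 5.3776/6 = 0.8963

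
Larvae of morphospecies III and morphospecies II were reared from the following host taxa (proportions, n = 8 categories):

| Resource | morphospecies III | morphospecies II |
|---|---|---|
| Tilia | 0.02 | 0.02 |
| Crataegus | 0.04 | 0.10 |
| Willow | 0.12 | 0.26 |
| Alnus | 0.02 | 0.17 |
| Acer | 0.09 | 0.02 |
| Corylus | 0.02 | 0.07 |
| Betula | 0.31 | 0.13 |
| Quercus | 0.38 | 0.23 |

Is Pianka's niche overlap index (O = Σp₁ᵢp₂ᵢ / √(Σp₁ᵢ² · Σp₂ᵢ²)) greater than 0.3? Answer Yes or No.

Σ p₁ᵢp₂ᵢ = 0.0004 + 0.0040 + 0.0312 + 0.0034 + 0.0018 + 0.0014 + 0.0403 + 0.0874 = 0.1699
Σp_1ᵢ² = 0.02² + 0.04² + 0.12² + 0.02² + 0.09² + 0.02² + 0.31² + 0.38² = 0.0004 + 0.0016 + 0.0144 + 0.0004 + 0.0081 + 0.0004 + 0.0961 + 0.1444 = 0.2658
Σp_2ᵢ² = 0.02² + 0.10² + 0.26² + 0.17² + 0.02² + 0.07² + 0.13² + 0.23² = 0.0004 + 0.0100 + 0.0676 + 0.0289 + 0.0004 + 0.0049 + 0.0169 + 0.0529 = 0.1820
O = 0.1699 / √(0.2658 × 0.1820) = 0.1699 / 0.21994 = 0.7725
O = 0.7725 > 0.3 → Yes.

Yes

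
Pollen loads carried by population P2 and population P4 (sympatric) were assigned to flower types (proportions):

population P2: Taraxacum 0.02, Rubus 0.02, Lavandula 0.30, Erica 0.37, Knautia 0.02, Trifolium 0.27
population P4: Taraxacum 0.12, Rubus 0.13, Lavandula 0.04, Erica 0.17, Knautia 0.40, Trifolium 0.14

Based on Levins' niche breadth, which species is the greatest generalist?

population P4

Σp_P2ᵢ² = 0.02² + 0.02² + 0.30² + 0.37² + 0.02² + 0.27² = 0.0004 + 0.0004 + 0.0900 + 0.1369 + 0.0004 + 0.0729 = 0.3010
B_P2 = 1 / 0.3010 = 3.3223
Σp_P4ᵢ² = 0.12² + 0.13² + 0.04² + 0.17² + 0.40² + 0.14² = 0.0144 + 0.0169 + 0.0016 + 0.0289 + 0.1600 + 0.0196 = 0.2414
B_P4 = 1 / 0.2414 = 4.1425
Highest B → broadest niche (most generalist): population P4 (B = 4.14).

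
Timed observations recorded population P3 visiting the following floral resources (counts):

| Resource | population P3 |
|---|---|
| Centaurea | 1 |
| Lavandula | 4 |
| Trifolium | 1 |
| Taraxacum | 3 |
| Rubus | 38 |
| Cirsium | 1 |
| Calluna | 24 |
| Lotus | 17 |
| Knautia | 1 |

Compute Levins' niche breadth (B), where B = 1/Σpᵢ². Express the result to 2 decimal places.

3.46

Proportions for population P3 (n=90): 1/90=0.0111, 4/90=0.0444, 1/90=0.0111, 3/90=0.0333, 38/90=0.4222, 1/90=0.0111, 24/90=0.2667, 17/90=0.1889, 1/90=0.0111
Σpᵢ² = 0.0111² + 0.0444² + 0.0111² + 0.0333² + 0.4222² + 0.0111² + 0.2667² + 0.1889² + 0.0111² = 0.000123 + 0.001971 + 0.000123 + 0.001109 + 0.178253 + 0.000123 + 0.071129 + 0.035683 + 0.000123 = 0.288637
B = 1 / 0.288637 = 3.4646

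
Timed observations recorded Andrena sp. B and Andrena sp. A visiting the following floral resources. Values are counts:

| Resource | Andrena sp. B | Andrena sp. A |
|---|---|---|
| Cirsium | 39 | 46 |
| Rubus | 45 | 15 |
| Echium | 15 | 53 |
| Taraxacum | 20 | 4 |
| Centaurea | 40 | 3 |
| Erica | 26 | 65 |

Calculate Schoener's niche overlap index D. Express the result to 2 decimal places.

Proportions for Andrena sp. B (n=185): 39/185=0.2108, 45/185=0.2432, 15/185=0.0811, 20/185=0.1081, 40/185=0.2162, 26/185=0.1405
Proportions for Andrena sp. A (n=186): 46/186=0.2473, 15/186=0.0806, 53/186=0.2849, 4/186=0.0215, 3/186=0.0161, 65/186=0.3495
Σ|p₁ᵢ − p₂ᵢ| = 0.0365 + 0.1626 + 0.2038 + 0.0866 + 0.2001 + 0.2090 = 0.8986
D = 1 − ½ × 0.8986 = 1 − 0.44930 = 0.55070

0.55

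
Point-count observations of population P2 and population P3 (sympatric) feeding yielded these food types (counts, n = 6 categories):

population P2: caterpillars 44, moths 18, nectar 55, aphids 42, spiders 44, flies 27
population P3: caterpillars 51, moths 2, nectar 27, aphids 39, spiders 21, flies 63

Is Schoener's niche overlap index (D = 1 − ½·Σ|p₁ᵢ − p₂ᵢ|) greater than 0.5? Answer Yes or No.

Proportions for population P2 (n=230): 44/230=0.1913, 18/230=0.0783, 55/230=0.2391, 42/230=0.1826, 44/230=0.1913, 27/230=0.1174
Proportions for population P3 (n=203): 51/203=0.2512, 2/203=0.0099, 27/203=0.1330, 39/203=0.1921, 21/203=0.1034, 63/203=0.3103
Σ|p₁ᵢ − p₂ᵢ| = 0.0599 + 0.0684 + 0.1061 + 0.0095 + 0.0879 + 0.1929 = 0.5247
D = 1 − ½ × 0.5247 = 1 − 0.26235 = 0.73765
D = 0.73765 > 0.5 → Yes.

Yes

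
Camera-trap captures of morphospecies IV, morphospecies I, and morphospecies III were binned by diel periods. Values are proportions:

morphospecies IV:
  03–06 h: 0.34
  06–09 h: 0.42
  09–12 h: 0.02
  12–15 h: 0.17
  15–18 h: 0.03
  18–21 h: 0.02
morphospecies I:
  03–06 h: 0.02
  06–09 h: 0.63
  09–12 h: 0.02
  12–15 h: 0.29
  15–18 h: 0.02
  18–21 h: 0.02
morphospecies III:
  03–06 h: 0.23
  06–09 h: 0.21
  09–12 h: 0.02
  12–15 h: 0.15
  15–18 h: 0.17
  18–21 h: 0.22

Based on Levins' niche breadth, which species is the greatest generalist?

morphospecies III

Σp_IVᵢ² = 0.34² + 0.42² + 0.02² + 0.17² + 0.03² + 0.02² = 0.1156 + 0.1764 + 0.0004 + 0.0289 + 0.0009 + 0.0004 = 0.3226
B_IV = 1 / 0.3226 = 3.0998
Σp_Iᵢ² = 0.02² + 0.63² + 0.02² + 0.29² + 0.02² + 0.02² = 0.0004 + 0.3969 + 0.0004 + 0.0841 + 0.0004 + 0.0004 = 0.4826
B_I = 1 / 0.4826 = 2.0721
Σp_IIIᵢ² = 0.23² + 0.21² + 0.02² + 0.15² + 0.17² + 0.22² = 0.0529 + 0.0441 + 0.0004 + 0.0225 + 0.0289 + 0.0484 = 0.1972
B_III = 1 / 0.1972 = 5.0710
Highest B → broadest niche (most generalist): morphospecies III (B = 5.07).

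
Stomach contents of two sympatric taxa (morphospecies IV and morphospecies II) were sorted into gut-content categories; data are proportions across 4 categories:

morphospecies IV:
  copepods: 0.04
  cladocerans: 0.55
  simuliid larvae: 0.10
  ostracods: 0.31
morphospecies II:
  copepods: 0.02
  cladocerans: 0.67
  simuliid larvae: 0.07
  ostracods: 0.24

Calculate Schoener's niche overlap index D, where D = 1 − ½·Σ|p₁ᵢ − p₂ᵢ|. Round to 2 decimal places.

Σ|p₁ᵢ − p₂ᵢ| = 0.02 + 0.12 + 0.03 + 0.07 = 0.24
D = 1 − ½ × 0.24 = 1 − 0.120 = 0.8800

0.88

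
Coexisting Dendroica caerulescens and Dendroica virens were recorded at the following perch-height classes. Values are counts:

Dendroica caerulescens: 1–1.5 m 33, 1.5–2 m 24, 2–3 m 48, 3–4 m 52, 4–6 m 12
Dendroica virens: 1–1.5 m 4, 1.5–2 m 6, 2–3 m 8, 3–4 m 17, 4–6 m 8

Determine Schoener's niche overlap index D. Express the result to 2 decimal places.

Proportions for Dendroica caerulescens (n=169): 33/169=0.1953, 24/169=0.1420, 48/169=0.2840, 52/169=0.3077, 12/169=0.0710
Proportions for Dendroica virens (n=43): 4/43=0.0930, 6/43=0.1395, 8/43=0.1860, 17/43=0.3953, 8/43=0.1860
Σ|p₁ᵢ − p₂ᵢ| = 0.1023 + 0.0025 + 0.0980 + 0.0876 + 0.1150 = 0.4054
D = 1 − ½ × 0.4054 = 1 − 0.20270 = 0.79730

0.80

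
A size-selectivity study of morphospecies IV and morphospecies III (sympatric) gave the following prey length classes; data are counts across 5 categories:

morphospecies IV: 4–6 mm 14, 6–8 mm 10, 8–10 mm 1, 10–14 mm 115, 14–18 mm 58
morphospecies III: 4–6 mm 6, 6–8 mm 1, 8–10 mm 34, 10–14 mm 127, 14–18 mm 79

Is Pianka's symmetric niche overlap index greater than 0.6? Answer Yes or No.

Yes

Proportions for morphospecies IV (n=198): 14/198=0.0707, 10/198=0.0505, 1/198=0.0051, 115/198=0.5808, 58/198=0.2929
Proportions for morphospecies III (n=247): 6/247=0.0243, 1/247=0.0040, 34/247=0.1377, 127/247=0.5142, 79/247=0.3198
Σ p₁ᵢp₂ᵢ = 0.001718 + 0.000202 + 0.000702 + 0.298647 + 0.093669 = 0.394938
Σp_1ᵢ² = 0.0707² + 0.0505² + 0.0051² + 0.5808² + 0.2929² = 0.004998 + 0.002550 + 0.000026 + 0.337329 + 0.085790 = 0.430693
Σp_2ᵢ² = 0.0243² + 0.0040² + 0.1377² + 0.5142² + 0.3198² = 0.000590 + 0.000016 + 0.018961 + 0.264402 + 0.102272 = 0.386241
O = 0.394938 / √(0.430693 × 0.386241) = 0.394938 / 0.4078619 = 0.9683
O = 0.9683 > 0.6 → Yes.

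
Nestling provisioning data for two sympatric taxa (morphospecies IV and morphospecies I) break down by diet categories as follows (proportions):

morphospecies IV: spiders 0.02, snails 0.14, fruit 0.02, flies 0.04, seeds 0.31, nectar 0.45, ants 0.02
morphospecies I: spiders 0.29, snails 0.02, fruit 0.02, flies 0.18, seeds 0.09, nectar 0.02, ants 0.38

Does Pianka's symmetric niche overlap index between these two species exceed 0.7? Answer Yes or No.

No

Σ p₁ᵢp₂ᵢ = 0.0058 + 0.0028 + 0.0004 + 0.0072 + 0.0279 + 0.0090 + 0.0076 = 0.0607
Σp_1ᵢ² = 0.02² + 0.14² + 0.02² + 0.04² + 0.31² + 0.45² + 0.02² = 0.0004 + 0.0196 + 0.0004 + 0.0016 + 0.0961 + 0.2025 + 0.0004 = 0.3210
Σp_2ᵢ² = 0.29² + 0.02² + 0.02² + 0.18² + 0.09² + 0.02² + 0.38² = 0.0841 + 0.0004 + 0.0004 + 0.0324 + 0.0081 + 0.0004 + 0.1444 = 0.2702
O = 0.0607 / √(0.3210 × 0.2702) = 0.0607 / 0.29451 = 0.2061
O = 0.2061 < 0.7 → No.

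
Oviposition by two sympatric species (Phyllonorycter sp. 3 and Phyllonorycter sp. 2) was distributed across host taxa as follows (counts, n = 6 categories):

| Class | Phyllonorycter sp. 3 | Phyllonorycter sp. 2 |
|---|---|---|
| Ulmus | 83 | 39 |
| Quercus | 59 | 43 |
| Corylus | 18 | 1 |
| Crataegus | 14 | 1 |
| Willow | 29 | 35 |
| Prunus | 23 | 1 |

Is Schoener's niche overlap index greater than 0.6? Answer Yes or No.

Proportions for Phyllonorycter sp. 3 (n=226): 83/226=0.3673, 59/226=0.2611, 18/226=0.0796, 14/226=0.0619, 29/226=0.1283, 23/226=0.1018
Proportions for Phyllonorycter sp. 2 (n=120): 39/120=0.3250, 43/120=0.3583, 1/120=0.0083, 1/120=0.0083, 35/120=0.2917, 1/120=0.0083
Σ|p₁ᵢ − p₂ᵢ| = 0.0423 + 0.0972 + 0.0713 + 0.0536 + 0.1634 + 0.0935 = 0.5213
D = 1 − ½ × 0.5213 = 1 − 0.26065 = 0.73935
D = 0.73935 > 0.6 → Yes.

Yes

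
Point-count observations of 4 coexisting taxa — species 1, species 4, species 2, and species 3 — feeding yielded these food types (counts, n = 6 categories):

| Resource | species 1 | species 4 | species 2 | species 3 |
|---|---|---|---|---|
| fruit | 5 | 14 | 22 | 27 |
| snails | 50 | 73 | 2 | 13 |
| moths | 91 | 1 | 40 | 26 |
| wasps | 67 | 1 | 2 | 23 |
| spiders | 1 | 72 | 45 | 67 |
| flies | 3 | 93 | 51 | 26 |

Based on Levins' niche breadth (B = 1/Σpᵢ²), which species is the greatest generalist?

Proportions for species 1 (n=217): 5/217=0.0230, 50/217=0.2304, 91/217=0.4194, 67/217=0.3088, 1/217=0.0046, 3/217=0.0138
Proportions for species 4 (n=254): 14/254=0.0551, 73/254=0.2874, 1/254=0.0039, 1/254=0.0039, 72/254=0.2835, 93/254=0.3661
Proportions for species 2 (n=162): 22/162=0.1358, 2/162=0.0123, 40/162=0.2469, 2/162=0.0123, 45/162=0.2778, 51/162=0.3148
Proportions for species 3 (n=182): 27/182=0.1484, 13/182=0.0714, 26/182=0.1429, 23/182=0.1264, 67/182=0.3681, 26/182=0.1429
Σp_1ᵢ² = 0.0230² + 0.2304² + 0.4194² + 0.3088² + 0.0046² + 0.0138² = 0.000529 + 0.053084 + 0.175896 + 0.095357 + 0.000021 + 0.000190 = 0.325077
B_1 = 1 / 0.325077 = 3.0762
Σp_4ᵢ² = 0.0551² + 0.2874² + 0.0039² + 0.0039² + 0.2835² + 0.3661² = 0.003036 + 0.082599 + 0.000015 + 0.000015 + 0.080372 + 0.134029 = 0.300066
B_4 = 1 / 0.300066 = 3.3326
Σp_2ᵢ² = 0.1358² + 0.0123² + 0.2469² + 0.0123² + 0.2778² + 0.3148² = 0.018442 + 0.000151 + 0.060960 + 0.000151 + 0.077173 + 0.099099 = 0.255976
B_2 = 1 / 0.255976 = 3.9066
Σp_3ᵢ² = 0.1484² + 0.0714² + 0.1429² + 0.1264² + 0.3681² + 0.1429² = 0.022023 + 0.005098 + 0.020420 + 0.015977 + 0.135498 + 0.020420 = 0.219436
B_3 = 1 / 0.219436 = 4.5571
Highest B → broadest niche (most generalist): species 3 (B = 4.56).

species 3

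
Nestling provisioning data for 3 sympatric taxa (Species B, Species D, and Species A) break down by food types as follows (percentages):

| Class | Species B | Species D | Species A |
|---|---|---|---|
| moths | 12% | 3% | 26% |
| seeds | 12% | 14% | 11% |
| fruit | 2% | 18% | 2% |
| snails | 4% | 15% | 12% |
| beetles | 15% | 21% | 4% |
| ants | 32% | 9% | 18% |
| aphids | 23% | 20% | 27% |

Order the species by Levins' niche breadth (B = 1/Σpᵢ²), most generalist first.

Species D > Species A > Species B

Convert percentages to proportions (divide by 100).
Σp_Bᵢ² = 0.12² + 0.12² + 0.02² + 0.04² + 0.15² + 0.32² + 0.23² = 0.0144 + 0.0144 + 0.0004 + 0.0016 + 0.0225 + 0.1024 + 0.0529 = 0.2086
B_B = 1 / 0.2086 = 4.7939
Σp_Dᵢ² = 0.03² + 0.14² + 0.18² + 0.15² + 0.21² + 0.09² + 0.20² = 0.0009 + 0.0196 + 0.0324 + 0.0225 + 0.0441 + 0.0081 + 0.0400 = 0.1676
B_D = 1 / 0.1676 = 5.9666
Σp_Aᵢ² = 0.26² + 0.11² + 0.02² + 0.12² + 0.04² + 0.18² + 0.27² = 0.0676 + 0.0121 + 0.0004 + 0.0144 + 0.0016 + 0.0324 + 0.0729 = 0.2014
B_A = 1 / 0.2014 = 4.9652
Ranking by B (broadest → narrowest): Species D (5.97) > Species A (4.97) > Species B (4.79)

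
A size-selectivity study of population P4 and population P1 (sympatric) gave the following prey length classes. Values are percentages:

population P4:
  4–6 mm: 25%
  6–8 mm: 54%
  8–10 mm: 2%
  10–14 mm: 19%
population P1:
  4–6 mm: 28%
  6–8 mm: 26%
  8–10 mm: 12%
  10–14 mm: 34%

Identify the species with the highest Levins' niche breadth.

Convert percentages to proportions (divide by 100).
Σp_P4ᵢ² = 0.25² + 0.54² + 0.02² + 0.19² = 0.0625 + 0.2916 + 0.0004 + 0.0361 = 0.3906
B_P4 = 1 / 0.3906 = 2.5602
Σp_P1ᵢ² = 0.28² + 0.26² + 0.12² + 0.34² = 0.0784 + 0.0676 + 0.0144 + 0.1156 = 0.2760
B_P1 = 1 / 0.2760 = 3.6232
Highest B → broadest niche (most generalist): population P1 (B = 3.62).

population P1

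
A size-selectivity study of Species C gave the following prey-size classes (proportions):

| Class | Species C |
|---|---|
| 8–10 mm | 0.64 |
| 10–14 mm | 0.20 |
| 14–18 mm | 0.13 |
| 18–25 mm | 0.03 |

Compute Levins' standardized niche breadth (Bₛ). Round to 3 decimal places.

0.380

Σpᵢ² = 0.64² + 0.20² + 0.13² + 0.03² = 0.4096 + 0.0400 + 0.0169 + 0.0009 = 0.4674
B = 1 / 0.4674 = 2.13950
Bₛ = (B − 1)/(n − 1) = (2.13950 − 1)/(4 − 1) = 1.13950/3 = 0.37983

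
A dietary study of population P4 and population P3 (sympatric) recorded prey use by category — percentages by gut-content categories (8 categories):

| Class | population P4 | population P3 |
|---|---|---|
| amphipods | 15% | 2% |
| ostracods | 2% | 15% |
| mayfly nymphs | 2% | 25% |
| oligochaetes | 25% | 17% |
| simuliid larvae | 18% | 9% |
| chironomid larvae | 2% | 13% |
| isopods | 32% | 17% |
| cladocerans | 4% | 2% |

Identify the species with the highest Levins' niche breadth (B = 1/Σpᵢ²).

Convert percentages to proportions (divide by 100).
Σp_P4ᵢ² = 0.15² + 0.02² + 0.02² + 0.25² + 0.18² + 0.02² + 0.32² + 0.04² = 0.0225 + 0.0004 + 0.0004 + 0.0625 + 0.0324 + 0.0004 + 0.1024 + 0.0016 = 0.2226
B_P4 = 1 / 0.2226 = 4.4924
Σp_P3ᵢ² = 0.02² + 0.15² + 0.25² + 0.17² + 0.09² + 0.13² + 0.17² + 0.02² = 0.0004 + 0.0225 + 0.0625 + 0.0289 + 0.0081 + 0.0169 + 0.0289 + 0.0004 = 0.1686
B_P3 = 1 / 0.1686 = 5.9312
Highest B → broadest niche (most generalist): population P3 (B = 5.93).

population P3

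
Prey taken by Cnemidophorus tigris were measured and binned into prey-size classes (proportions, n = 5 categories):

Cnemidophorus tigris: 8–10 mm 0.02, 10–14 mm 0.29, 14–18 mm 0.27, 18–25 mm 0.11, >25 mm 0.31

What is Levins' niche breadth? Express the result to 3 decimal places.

Σpᵢ² = 0.02² + 0.29² + 0.27² + 0.11² + 0.31² = 0.0004 + 0.0841 + 0.0729 + 0.0121 + 0.0961 = 0.2656
B = 1 / 0.2656 = 3.76506

3.765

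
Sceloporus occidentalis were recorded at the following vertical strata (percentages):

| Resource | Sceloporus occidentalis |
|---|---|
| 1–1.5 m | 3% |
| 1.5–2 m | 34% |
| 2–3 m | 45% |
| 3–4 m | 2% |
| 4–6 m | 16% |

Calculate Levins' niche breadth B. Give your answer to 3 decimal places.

2.899

Convert percentages to proportions (divide by 100).
Σpᵢ² = 0.03² + 0.34² + 0.45² + 0.02² + 0.16² = 0.0009 + 0.1156 + 0.2025 + 0.0004 + 0.0256 = 0.3450
B = 1 / 0.3450 = 2.89855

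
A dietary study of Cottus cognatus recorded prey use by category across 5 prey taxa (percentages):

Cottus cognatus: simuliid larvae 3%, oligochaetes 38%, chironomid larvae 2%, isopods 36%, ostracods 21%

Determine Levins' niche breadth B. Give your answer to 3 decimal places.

3.131

Convert percentages to proportions (divide by 100).
Σpᵢ² = 0.03² + 0.38² + 0.02² + 0.36² + 0.21² = 0.0009 + 0.1444 + 0.0004 + 0.1296 + 0.0441 = 0.3194
B = 1 / 0.3194 = 3.13087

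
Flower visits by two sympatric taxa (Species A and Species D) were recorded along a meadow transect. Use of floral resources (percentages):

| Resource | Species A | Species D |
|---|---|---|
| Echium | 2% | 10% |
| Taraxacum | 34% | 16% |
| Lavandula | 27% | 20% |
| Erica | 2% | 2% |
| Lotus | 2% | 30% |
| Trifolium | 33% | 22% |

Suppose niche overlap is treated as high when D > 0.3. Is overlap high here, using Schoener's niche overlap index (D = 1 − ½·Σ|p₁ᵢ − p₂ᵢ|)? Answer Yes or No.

Convert percentages to proportions (divide by 100).
Σ|p₁ᵢ − p₂ᵢ| = 0.08 + 0.18 + 0.07 + 0.00 + 0.28 + 0.11 = 0.72
D = 1 − ½ × 0.72 = 1 − 0.360 = 0.6400
D = 0.6400 > 0.3 → Yes.

Yes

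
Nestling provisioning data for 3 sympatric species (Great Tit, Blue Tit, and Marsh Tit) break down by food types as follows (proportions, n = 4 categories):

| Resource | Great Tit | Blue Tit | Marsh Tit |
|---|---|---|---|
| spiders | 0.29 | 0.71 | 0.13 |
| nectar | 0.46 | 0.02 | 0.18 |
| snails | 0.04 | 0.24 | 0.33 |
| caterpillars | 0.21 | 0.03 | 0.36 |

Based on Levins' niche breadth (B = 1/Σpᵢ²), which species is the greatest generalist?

Σp_Greaᵢ² = 0.29² + 0.46² + 0.04² + 0.21² = 0.0841 + 0.2116 + 0.0016 + 0.0441 = 0.3414
B_Grea = 1 / 0.3414 = 2.9291
Σp_Blueᵢ² = 0.71² + 0.02² + 0.24² + 0.03² = 0.5041 + 0.0004 + 0.0576 + 0.0009 = 0.5630
B_Blue = 1 / 0.5630 = 1.7762
Σp_Marsᵢ² = 0.13² + 0.18² + 0.33² + 0.36² = 0.0169 + 0.0324 + 0.1089 + 0.1296 = 0.2878
B_Mars = 1 / 0.2878 = 3.4746
Highest B → broadest niche (most generalist): Marsh Tit (B = 3.47).

Marsh Tit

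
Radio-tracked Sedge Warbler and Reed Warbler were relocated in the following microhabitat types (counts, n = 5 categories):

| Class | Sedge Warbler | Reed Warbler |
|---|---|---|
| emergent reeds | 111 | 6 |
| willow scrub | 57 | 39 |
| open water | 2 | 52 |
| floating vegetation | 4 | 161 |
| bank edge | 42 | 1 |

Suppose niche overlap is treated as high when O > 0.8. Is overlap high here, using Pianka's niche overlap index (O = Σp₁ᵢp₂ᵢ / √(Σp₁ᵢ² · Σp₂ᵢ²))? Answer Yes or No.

No

Proportions for Sedge Warbler (n=216): 111/216=0.5139, 57/216=0.2639, 2/216=0.0093, 4/216=0.0185, 42/216=0.1944
Proportions for Reed Warbler (n=259): 6/259=0.0232, 39/259=0.1506, 52/259=0.2008, 161/259=0.6216, 1/259=0.0039
Σ p₁ᵢp₂ᵢ = 0.011922 + 0.039743 + 0.001867 + 0.011500 + 0.000758 = 0.065790
Σp_1ᵢ² = 0.5139² + 0.2639² + 0.0093² + 0.0185² + 0.1944² = 0.264093 + 0.069643 + 0.000086 + 0.000342 + 0.037791 = 0.371955
Σp_2ᵢ² = 0.0232² + 0.1506² + 0.2008² + 0.6216² + 0.0039² = 0.000538 + 0.022680 + 0.040321 + 0.386387 + 0.000015 = 0.449941
O = 0.065790 / √(0.371955 × 0.449941) = 0.065790 / 0.4090939 = 0.1608
O = 0.1608 < 0.8 → No.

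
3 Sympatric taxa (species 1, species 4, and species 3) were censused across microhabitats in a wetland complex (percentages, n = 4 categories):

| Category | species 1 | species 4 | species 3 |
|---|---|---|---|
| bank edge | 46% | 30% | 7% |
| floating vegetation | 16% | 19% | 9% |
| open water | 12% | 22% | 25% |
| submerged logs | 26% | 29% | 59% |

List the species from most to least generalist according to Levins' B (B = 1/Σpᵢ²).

species 4 > species 1 > species 3

Convert percentages to proportions (divide by 100).
Σp_1ᵢ² = 0.46² + 0.16² + 0.12² + 0.26² = 0.2116 + 0.0256 + 0.0144 + 0.0676 = 0.3192
B_1 = 1 / 0.3192 = 3.1328
Σp_4ᵢ² = 0.30² + 0.19² + 0.22² + 0.29² = 0.0900 + 0.0361 + 0.0484 + 0.0841 = 0.2586
B_4 = 1 / 0.2586 = 3.8670
Σp_3ᵢ² = 0.07² + 0.09² + 0.25² + 0.59² = 0.0049 + 0.0081 + 0.0625 + 0.3481 = 0.4236
B_3 = 1 / 0.4236 = 2.3607
Ranking by B (broadest → narrowest): species 4 (3.87) > species 1 (3.13) > species 3 (2.36)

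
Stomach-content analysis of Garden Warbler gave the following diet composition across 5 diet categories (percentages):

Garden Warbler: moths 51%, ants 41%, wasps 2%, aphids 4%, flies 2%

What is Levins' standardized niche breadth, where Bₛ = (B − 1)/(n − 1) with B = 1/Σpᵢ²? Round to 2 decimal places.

0.33

Convert percentages to proportions (divide by 100).
Σpᵢ² = 0.51² + 0.41² + 0.02² + 0.04² + 0.02² = 0.2601 + 0.1681 + 0.0004 + 0.0016 + 0.0004 = 0.4306
B = 1 / 0.4306 = 2.3223
Bₛ = (B − 1)/(n − 1) = (2.3223 − 1)/(5 − 1) = 1.3223/4 = 0.3306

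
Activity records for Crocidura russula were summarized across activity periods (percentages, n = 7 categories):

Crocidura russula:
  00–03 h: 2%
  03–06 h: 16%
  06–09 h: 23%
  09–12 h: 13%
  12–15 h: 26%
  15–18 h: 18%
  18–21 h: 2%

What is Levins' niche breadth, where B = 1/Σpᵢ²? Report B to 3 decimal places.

Convert percentages to proportions (divide by 100).
Σpᵢ² = 0.02² + 0.16² + 0.23² + 0.13² + 0.26² + 0.18² + 0.02² = 0.0004 + 0.0256 + 0.0529 + 0.0169 + 0.0676 + 0.0324 + 0.0004 = 0.1962
B = 1 / 0.1962 = 5.09684

5.097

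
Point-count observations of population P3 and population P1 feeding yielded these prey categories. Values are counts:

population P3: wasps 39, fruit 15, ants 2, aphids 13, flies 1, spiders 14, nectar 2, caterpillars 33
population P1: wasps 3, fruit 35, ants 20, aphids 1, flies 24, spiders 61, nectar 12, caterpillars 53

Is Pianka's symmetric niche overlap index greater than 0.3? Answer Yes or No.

Proportions for population P3 (n=119): 39/119=0.3277, 15/119=0.1261, 2/119=0.0168, 13/119=0.1092, 1/119=0.0084, 14/119=0.1176, 2/119=0.0168, 33/119=0.2773
Proportions for population P1 (n=209): 3/209=0.0144, 35/209=0.1675, 20/209=0.0957, 1/209=0.0048, 24/209=0.1148, 61/209=0.2919, 12/209=0.0574, 53/209=0.2536
Σ p₁ᵢp₂ᵢ = 0.004719 + 0.021122 + 0.001608 + 0.000524 + 0.000964 + 0.034327 + 0.000964 + 0.070323 = 0.134551
Σp_1ᵢ² = 0.3277² + 0.1261² + 0.0168² + 0.1092² + 0.0084² + 0.1176² + 0.0168² + 0.2773² = 0.107387 + 0.015901 + 0.000282 + 0.011925 + 0.000071 + 0.013830 + 0.000282 + 0.076895 = 0.226573
Σp_2ᵢ² = 0.0144² + 0.1675² + 0.0957² + 0.0048² + 0.1148² + 0.2919² + 0.0574² + 0.2536² = 0.000207 + 0.028056 + 0.009158 + 0.000023 + 0.013179 + 0.085206 + 0.003295 + 0.064313 = 0.203437
O = 0.134551 / √(0.226573 × 0.203437) = 0.134551 / 0.2146936 = 0.6267
O = 0.6267 > 0.3 → Yes.

Yes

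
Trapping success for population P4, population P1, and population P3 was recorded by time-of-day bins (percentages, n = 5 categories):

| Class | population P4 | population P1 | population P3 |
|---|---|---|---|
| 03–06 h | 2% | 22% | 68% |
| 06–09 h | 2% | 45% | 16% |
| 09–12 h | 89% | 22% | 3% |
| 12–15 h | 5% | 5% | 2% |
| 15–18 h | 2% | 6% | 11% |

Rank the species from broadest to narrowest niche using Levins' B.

population P1 > population P3 > population P4

Convert percentages to proportions (divide by 100).
Σp_P4ᵢ² = 0.02² + 0.02² + 0.89² + 0.05² + 0.02² = 0.0004 + 0.0004 + 0.7921 + 0.0025 + 0.0004 = 0.7958
B_P4 = 1 / 0.7958 = 1.2566
Σp_P1ᵢ² = 0.22² + 0.45² + 0.22² + 0.05² + 0.06² = 0.0484 + 0.2025 + 0.0484 + 0.0025 + 0.0036 = 0.3054
B_P1 = 1 / 0.3054 = 3.2744
Σp_P3ᵢ² = 0.68² + 0.16² + 0.03² + 0.02² + 0.11² = 0.4624 + 0.0256 + 0.0009 + 0.0004 + 0.0121 = 0.5014
B_P3 = 1 / 0.5014 = 1.9944
Ranking by B (broadest → narrowest): population P1 (3.27) > population P3 (1.99) > population P4 (1.26)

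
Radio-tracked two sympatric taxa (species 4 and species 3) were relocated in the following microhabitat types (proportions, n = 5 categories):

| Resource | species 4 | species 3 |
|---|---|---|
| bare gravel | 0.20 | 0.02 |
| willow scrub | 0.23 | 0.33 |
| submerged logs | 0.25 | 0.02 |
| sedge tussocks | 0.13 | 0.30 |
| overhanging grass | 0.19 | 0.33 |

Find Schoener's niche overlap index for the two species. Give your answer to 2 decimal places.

0.59

Σ|p₁ᵢ − p₂ᵢ| = 0.18 + 0.10 + 0.23 + 0.17 + 0.14 = 0.82
D = 1 − ½ × 0.82 = 1 − 0.410 = 0.5900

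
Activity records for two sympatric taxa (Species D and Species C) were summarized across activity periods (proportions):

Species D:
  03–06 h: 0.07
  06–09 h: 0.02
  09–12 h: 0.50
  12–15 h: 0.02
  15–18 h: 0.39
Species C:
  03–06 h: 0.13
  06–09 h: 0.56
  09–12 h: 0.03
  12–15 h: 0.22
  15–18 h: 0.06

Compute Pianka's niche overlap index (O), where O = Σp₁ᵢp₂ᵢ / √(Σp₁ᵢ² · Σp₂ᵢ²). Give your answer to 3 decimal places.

Σ p₁ᵢp₂ᵢ = 0.0091 + 0.0112 + 0.0150 + 0.0044 + 0.0234 = 0.0631
Σp_1ᵢ² = 0.07² + 0.02² + 0.50² + 0.02² + 0.39² = 0.0049 + 0.0004 + 0.2500 + 0.0004 + 0.1521 = 0.4078
Σp_2ᵢ² = 0.13² + 0.56² + 0.03² + 0.22² + 0.06² = 0.0169 + 0.3136 + 0.0009 + 0.0484 + 0.0036 = 0.3834
O = 0.0631 / √(0.4078 × 0.3834) = 0.0631 / 0.395412 = 0.15958

0.160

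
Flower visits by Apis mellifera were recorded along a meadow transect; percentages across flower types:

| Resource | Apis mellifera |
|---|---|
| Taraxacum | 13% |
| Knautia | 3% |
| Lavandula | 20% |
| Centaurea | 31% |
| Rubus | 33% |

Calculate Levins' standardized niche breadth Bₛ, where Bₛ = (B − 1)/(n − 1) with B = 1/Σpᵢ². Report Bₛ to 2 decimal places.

0.70

Convert percentages to proportions (divide by 100).
Σpᵢ² = 0.13² + 0.03² + 0.20² + 0.31² + 0.33² = 0.0169 + 0.0009 + 0.0400 + 0.0961 + 0.1089 = 0.2628
B = 1 / 0.2628 = 3.8052
Bₛ = (B − 1)/(n − 1) = (3.8052 − 1)/(5 − 1) = 2.8052/4 = 0.7013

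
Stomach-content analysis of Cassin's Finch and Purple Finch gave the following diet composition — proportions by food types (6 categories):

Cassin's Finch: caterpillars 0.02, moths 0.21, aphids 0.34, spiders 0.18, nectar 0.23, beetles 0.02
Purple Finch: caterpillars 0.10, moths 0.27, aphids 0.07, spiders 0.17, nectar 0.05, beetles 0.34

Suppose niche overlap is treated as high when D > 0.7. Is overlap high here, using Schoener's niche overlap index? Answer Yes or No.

Σ|p₁ᵢ − p₂ᵢ| = 0.08 + 0.06 + 0.27 + 0.01 + 0.18 + 0.32 = 0.92
D = 1 − ½ × 0.92 = 1 − 0.460 = 0.5400
D = 0.5400 < 0.7 → No.

No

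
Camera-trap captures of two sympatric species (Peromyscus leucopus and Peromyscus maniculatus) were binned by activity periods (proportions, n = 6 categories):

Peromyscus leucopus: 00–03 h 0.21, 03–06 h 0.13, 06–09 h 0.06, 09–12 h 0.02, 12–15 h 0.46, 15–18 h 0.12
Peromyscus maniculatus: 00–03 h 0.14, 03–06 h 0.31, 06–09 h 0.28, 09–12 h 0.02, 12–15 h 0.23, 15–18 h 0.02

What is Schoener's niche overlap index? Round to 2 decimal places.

0.60

Σ|p₁ᵢ − p₂ᵢ| = 0.07 + 0.18 + 0.22 + 0.00 + 0.23 + 0.10 = 0.80
D = 1 − ½ × 0.80 = 1 − 0.400 = 0.6000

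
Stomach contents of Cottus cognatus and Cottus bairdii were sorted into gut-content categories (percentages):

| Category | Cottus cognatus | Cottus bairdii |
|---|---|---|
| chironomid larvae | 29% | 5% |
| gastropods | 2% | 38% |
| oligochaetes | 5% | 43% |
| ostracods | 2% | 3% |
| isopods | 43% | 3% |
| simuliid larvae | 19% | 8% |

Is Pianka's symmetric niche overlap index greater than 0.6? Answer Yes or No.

No

Convert percentages to proportions (divide by 100).
Σ p₁ᵢp₂ᵢ = 0.0145 + 0.0076 + 0.0215 + 0.0006 + 0.0129 + 0.0152 = 0.0723
Σp_1ᵢ² = 0.29² + 0.02² + 0.05² + 0.02² + 0.43² + 0.19² = 0.0841 + 0.0004 + 0.0025 + 0.0004 + 0.1849 + 0.0361 = 0.3084
Σp_2ᵢ² = 0.05² + 0.38² + 0.43² + 0.03² + 0.03² + 0.08² = 0.0025 + 0.1444 + 0.1849 + 0.0009 + 0.0009 + 0.0064 = 0.3400
O = 0.0723 / √(0.3084 × 0.3400) = 0.0723 / 0.32381 = 0.2233
O = 0.2233 < 0.6 → No.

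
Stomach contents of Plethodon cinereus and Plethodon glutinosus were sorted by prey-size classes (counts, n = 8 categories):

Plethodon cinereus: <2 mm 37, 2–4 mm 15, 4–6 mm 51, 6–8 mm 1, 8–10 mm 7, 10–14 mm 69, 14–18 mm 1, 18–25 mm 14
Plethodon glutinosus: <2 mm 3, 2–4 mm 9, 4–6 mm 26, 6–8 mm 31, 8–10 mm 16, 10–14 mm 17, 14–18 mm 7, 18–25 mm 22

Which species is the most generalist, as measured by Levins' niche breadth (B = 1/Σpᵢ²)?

Plethodon glutinosus

Proportions for Plethodon cinereus (n=195): 37/195=0.1897, 15/195=0.0769, 51/195=0.2615, 1/195=0.0051, 7/195=0.0359, 69/195=0.3538, 1/195=0.0051, 14/195=0.0718
Proportions for Plethodon glutinosus (n=131): 3/131=0.0229, 9/131=0.0687, 26/131=0.1985, 31/131=0.2366, 16/131=0.1221, 17/131=0.1298, 7/131=0.0534, 22/131=0.1679
Σp_cineᵢ² = 0.1897² + 0.0769² + 0.2615² + 0.0051² + 0.0359² + 0.3538² + 0.0051² + 0.0718² = 0.035986 + 0.005914 + 0.068382 + 0.000026 + 0.001289 + 0.125174 + 0.000026 + 0.005155 = 0.241952
B_cine = 1 / 0.241952 = 4.1331
Σp_glutᵢ² = 0.0229² + 0.0687² + 0.1985² + 0.2366² + 0.1221² + 0.1298² + 0.0534² + 0.1679² = 0.000524 + 0.004720 + 0.039402 + 0.055980 + 0.014908 + 0.016848 + 0.002852 + 0.028190 = 0.163424
B_glut = 1 / 0.163424 = 6.1191
Highest B → broadest niche (most generalist): Plethodon glutinosus (B = 6.12).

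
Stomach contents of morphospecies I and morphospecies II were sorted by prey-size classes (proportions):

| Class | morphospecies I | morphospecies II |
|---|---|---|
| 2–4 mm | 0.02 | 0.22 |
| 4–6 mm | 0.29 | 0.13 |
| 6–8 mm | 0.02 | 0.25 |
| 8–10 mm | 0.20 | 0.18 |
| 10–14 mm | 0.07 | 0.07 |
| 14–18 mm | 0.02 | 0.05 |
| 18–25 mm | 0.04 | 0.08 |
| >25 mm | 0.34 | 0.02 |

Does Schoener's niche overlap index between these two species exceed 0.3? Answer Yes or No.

Σ|p₁ᵢ − p₂ᵢ| = 0.20 + 0.16 + 0.23 + 0.02 + 0.00 + 0.03 + 0.04 + 0.32 = 1.00
D = 1 − ½ × 1.00 = 1 − 0.500 = 0.5000
D = 0.5000 > 0.3 → Yes.

Yes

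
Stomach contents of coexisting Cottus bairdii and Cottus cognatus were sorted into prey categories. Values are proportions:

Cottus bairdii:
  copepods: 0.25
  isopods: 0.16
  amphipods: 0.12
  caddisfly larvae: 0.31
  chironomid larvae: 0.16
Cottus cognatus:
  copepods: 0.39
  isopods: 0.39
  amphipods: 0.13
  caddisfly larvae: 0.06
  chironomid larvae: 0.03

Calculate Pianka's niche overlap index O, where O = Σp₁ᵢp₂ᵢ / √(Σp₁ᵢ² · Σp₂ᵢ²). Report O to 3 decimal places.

Σ p₁ᵢp₂ᵢ = 0.0975 + 0.0624 + 0.0156 + 0.0186 + 0.0048 = 0.1989
Σp_1ᵢ² = 0.25² + 0.16² + 0.12² + 0.31² + 0.16² = 0.0625 + 0.0256 + 0.0144 + 0.0961 + 0.0256 = 0.2242
Σp_2ᵢ² = 0.39² + 0.39² + 0.13² + 0.06² + 0.03² = 0.1521 + 0.1521 + 0.0169 + 0.0036 + 0.0009 = 0.3256
O = 0.1989 / √(0.2242 × 0.3256) = 0.1989 / 0.270184 = 0.73616

0.736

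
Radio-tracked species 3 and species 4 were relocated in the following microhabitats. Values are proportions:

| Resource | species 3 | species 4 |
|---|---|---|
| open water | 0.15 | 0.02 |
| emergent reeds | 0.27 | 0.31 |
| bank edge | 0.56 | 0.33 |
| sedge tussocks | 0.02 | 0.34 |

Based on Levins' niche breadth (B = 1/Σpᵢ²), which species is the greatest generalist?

species 4

Σp_3ᵢ² = 0.15² + 0.27² + 0.56² + 0.02² = 0.0225 + 0.0729 + 0.3136 + 0.0004 = 0.4094
B_3 = 1 / 0.4094 = 2.4426
Σp_4ᵢ² = 0.02² + 0.31² + 0.33² + 0.34² = 0.0004 + 0.0961 + 0.1089 + 0.1156 = 0.3210
B_4 = 1 / 0.3210 = 3.1153
Highest B → broadest niche (most generalist): species 4 (B = 3.12).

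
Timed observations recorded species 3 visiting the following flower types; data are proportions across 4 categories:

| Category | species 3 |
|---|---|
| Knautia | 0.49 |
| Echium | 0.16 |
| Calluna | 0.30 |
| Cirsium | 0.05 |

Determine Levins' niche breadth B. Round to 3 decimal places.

Σpᵢ² = 0.49² + 0.16² + 0.30² + 0.05² = 0.2401 + 0.0256 + 0.0900 + 0.0025 = 0.3582
B = 1 / 0.3582 = 2.79174

2.792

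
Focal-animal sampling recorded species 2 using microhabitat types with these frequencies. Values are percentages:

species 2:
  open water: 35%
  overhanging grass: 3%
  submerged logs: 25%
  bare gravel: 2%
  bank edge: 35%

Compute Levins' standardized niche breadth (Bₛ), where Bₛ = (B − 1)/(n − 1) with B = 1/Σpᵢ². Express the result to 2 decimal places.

Convert percentages to proportions (divide by 100).
Σpᵢ² = 0.35² + 0.03² + 0.25² + 0.02² + 0.35² = 0.1225 + 0.0009 + 0.0625 + 0.0004 + 0.1225 = 0.3088
B = 1 / 0.3088 = 3.2383
Bₛ = (B − 1)/(n − 1) = (3.2383 − 1)/(5 − 1) = 2.2383/4 = 0.5596

0.56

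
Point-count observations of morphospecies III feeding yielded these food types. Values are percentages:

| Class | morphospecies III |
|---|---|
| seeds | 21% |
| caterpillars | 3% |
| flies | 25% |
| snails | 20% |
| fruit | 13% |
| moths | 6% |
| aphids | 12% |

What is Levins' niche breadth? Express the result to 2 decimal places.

5.48

Convert percentages to proportions (divide by 100).
Σpᵢ² = 0.21² + 0.03² + 0.25² + 0.20² + 0.13² + 0.06² + 0.12² = 0.0441 + 0.0009 + 0.0625 + 0.0400 + 0.0169 + 0.0036 + 0.0144 = 0.1824
B = 1 / 0.1824 = 5.4825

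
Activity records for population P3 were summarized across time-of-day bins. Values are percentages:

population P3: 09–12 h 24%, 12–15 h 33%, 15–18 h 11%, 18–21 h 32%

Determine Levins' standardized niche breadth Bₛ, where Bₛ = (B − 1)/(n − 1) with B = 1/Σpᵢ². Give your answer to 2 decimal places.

Convert percentages to proportions (divide by 100).
Σpᵢ² = 0.24² + 0.33² + 0.11² + 0.32² = 0.0576 + 0.1089 + 0.0121 + 0.1024 = 0.2810
B = 1 / 0.2810 = 3.5587
Bₛ = (B − 1)/(n − 1) = (3.5587 − 1)/(4 − 1) = 2.5587/3 = 0.8529

0.85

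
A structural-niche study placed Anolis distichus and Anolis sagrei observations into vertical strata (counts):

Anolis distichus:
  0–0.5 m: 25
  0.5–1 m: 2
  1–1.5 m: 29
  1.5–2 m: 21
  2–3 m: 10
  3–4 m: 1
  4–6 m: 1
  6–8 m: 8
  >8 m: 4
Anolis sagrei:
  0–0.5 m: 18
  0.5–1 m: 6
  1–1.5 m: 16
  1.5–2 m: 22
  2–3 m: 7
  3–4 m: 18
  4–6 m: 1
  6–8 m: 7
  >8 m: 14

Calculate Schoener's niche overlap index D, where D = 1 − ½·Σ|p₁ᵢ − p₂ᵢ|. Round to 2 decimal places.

Proportions for Anolis distichus (n=101): 25/101=0.2475, 2/101=0.0198, 29/101=0.2871, 21/101=0.2079, 10/101=0.0990, 1/101=0.0099, 1/101=0.0099, 8/101=0.0792, 4/101=0.0396
Proportions for Anolis sagrei (n=109): 18/109=0.1651, 6/109=0.0550, 16/109=0.1468, 22/109=0.2018, 7/109=0.0642, 18/109=0.1651, 1/109=0.0092, 7/109=0.0642, 14/109=0.1284
Σ|p₁ᵢ − p₂ᵢ| = 0.0824 + 0.0352 + 0.1403 + 0.0061 + 0.0348 + 0.1552 + 0.0007 + 0.0150 + 0.0888 = 0.5585
D = 1 − ½ × 0.5585 = 1 − 0.27925 = 0.72075

0.72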